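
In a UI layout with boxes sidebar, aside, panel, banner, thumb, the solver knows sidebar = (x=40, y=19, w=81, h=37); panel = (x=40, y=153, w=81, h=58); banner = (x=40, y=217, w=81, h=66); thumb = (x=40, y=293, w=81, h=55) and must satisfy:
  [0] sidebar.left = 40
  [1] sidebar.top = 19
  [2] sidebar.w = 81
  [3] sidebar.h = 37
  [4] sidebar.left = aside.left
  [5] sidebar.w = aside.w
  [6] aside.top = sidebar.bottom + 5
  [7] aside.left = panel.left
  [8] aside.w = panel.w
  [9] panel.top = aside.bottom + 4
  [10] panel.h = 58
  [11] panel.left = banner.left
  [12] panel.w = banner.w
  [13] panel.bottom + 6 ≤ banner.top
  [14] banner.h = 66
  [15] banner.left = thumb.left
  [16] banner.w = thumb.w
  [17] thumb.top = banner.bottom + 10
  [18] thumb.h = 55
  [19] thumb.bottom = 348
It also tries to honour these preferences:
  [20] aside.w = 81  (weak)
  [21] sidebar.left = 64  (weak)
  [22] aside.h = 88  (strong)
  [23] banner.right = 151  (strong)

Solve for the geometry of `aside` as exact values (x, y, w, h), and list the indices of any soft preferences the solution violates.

1. aside.x = 40  [sidebar.left = aside.left]
2. aside.w = 81  [sidebar.w = aside.w]
3. aside.y = 61  [aside.top = sidebar.bottom + 5]
4. aside.h = 88  [panel.top = aside.bottom + 4]

aside = (x=40, y=61, w=81, h=88)
violated soft preferences: 21, 23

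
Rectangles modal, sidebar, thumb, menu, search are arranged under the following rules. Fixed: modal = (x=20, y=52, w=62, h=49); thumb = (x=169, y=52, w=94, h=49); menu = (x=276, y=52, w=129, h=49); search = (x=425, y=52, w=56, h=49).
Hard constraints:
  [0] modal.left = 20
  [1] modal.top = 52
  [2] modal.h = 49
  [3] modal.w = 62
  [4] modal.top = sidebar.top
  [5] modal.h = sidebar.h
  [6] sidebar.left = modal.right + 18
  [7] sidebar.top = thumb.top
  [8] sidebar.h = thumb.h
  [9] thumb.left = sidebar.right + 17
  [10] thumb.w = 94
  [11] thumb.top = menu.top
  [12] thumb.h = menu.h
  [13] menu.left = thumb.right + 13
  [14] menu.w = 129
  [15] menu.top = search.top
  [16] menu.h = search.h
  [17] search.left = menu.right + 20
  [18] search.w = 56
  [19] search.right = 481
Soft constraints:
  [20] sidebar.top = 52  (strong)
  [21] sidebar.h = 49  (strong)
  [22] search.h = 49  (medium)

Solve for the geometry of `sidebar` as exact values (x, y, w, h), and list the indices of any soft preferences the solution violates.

1. sidebar.y = 52  [modal.top = sidebar.top]
2. sidebar.h = 49  [modal.h = sidebar.h]
3. sidebar.x = 100  [sidebar.left = modal.right + 18]
4. sidebar.w = 52  [thumb.left = sidebar.right + 17]

sidebar = (x=100, y=52, w=52, h=49)
violated soft preferences: none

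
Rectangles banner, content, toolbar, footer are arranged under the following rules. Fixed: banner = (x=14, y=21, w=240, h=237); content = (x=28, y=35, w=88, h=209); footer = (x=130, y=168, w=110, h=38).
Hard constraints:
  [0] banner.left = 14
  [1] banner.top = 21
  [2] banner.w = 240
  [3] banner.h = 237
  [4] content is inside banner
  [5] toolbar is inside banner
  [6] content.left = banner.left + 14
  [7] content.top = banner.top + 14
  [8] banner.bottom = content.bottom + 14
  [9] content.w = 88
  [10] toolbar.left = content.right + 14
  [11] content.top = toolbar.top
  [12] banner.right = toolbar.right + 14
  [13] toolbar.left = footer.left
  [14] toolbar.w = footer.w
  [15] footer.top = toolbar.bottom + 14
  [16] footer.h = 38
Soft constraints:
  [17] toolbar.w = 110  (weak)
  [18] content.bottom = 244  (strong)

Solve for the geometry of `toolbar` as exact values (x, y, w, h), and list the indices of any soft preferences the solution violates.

1. toolbar.x = 130  [toolbar.left = content.right + 14]
2. toolbar.y = 35  [content.top = toolbar.top]
3. toolbar.w = 110  [banner.right = toolbar.right + 14]
4. toolbar.h = 119  [footer.top = toolbar.bottom + 14]

toolbar = (x=130, y=35, w=110, h=119)
violated soft preferences: none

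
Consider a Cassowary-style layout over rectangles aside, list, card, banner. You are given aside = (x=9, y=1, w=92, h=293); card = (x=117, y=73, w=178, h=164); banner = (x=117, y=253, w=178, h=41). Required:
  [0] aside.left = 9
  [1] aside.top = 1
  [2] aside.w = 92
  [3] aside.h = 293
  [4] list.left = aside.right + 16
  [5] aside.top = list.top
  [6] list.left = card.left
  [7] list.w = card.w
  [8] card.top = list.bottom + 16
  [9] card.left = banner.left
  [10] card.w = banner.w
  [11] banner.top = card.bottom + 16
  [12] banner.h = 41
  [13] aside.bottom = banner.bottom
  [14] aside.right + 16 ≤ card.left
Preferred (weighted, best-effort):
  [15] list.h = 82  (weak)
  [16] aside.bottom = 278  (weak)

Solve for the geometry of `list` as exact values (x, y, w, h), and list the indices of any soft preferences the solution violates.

1. list.x = 117  [list.left = aside.right + 16]
2. list.y = 1  [aside.top = list.top]
3. list.w = 178  [list.w = card.w]
4. list.h = 56  [card.top = list.bottom + 16]

list = (x=117, y=1, w=178, h=56)
violated soft preferences: 15, 16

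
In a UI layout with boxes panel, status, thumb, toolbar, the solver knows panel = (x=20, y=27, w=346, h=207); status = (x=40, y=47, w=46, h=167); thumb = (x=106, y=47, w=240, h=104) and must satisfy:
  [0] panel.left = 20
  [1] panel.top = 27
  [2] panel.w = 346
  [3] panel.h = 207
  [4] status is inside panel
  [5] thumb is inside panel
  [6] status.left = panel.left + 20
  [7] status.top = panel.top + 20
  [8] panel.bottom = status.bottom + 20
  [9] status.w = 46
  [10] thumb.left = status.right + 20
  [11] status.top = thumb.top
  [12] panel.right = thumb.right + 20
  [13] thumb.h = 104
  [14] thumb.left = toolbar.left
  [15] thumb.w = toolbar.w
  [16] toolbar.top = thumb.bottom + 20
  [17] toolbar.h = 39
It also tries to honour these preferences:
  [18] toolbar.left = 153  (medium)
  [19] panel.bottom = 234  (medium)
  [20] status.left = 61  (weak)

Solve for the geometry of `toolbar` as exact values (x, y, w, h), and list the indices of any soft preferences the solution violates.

1. toolbar.x = 106  [thumb.left = toolbar.left]
2. toolbar.w = 240  [thumb.w = toolbar.w]
3. toolbar.y = 171  [toolbar.top = thumb.bottom + 20]
4. toolbar.h = 39  [toolbar.h = 39]

toolbar = (x=106, y=171, w=240, h=39)
violated soft preferences: 18, 20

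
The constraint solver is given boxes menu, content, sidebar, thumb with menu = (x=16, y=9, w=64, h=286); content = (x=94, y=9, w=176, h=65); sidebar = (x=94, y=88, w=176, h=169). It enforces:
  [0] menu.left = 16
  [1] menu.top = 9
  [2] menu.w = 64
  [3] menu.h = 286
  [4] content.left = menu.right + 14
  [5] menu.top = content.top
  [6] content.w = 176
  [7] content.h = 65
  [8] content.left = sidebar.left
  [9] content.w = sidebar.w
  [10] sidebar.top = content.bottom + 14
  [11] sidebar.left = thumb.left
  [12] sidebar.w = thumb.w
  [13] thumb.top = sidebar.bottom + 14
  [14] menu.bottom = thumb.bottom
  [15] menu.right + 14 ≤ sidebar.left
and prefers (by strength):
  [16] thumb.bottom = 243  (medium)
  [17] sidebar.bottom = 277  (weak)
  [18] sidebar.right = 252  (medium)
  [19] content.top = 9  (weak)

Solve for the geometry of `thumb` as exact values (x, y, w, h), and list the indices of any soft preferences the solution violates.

thumb = (x=94, y=271, w=176, h=24)
violated soft preferences: 16, 17, 18

1. thumb.x = 94  [sidebar.left = thumb.left]
2. thumb.w = 176  [sidebar.w = thumb.w]
3. thumb.y = 271  [thumb.top = sidebar.bottom + 14]
4. thumb.h = 24  [menu.bottom = thumb.bottom]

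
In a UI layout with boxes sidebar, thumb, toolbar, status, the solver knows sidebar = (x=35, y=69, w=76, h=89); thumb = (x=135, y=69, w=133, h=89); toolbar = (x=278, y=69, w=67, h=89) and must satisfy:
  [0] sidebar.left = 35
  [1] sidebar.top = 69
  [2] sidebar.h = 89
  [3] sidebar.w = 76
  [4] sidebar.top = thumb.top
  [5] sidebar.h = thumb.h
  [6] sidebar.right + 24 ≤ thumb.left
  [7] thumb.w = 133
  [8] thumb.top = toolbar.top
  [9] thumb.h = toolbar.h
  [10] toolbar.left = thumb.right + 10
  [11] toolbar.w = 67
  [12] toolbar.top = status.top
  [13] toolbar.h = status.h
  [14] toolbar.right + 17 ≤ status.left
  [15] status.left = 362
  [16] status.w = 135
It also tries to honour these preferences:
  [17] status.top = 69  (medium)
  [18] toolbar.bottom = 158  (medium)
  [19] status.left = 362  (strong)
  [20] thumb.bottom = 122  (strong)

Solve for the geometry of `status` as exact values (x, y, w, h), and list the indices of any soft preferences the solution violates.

1. status.y = 69  [toolbar.top = status.top]
2. status.h = 89  [toolbar.h = status.h]
3. status.x = 362  [status.left = 362]
4. status.w = 135  [status.w = 135]

status = (x=362, y=69, w=135, h=89)
violated soft preferences: 20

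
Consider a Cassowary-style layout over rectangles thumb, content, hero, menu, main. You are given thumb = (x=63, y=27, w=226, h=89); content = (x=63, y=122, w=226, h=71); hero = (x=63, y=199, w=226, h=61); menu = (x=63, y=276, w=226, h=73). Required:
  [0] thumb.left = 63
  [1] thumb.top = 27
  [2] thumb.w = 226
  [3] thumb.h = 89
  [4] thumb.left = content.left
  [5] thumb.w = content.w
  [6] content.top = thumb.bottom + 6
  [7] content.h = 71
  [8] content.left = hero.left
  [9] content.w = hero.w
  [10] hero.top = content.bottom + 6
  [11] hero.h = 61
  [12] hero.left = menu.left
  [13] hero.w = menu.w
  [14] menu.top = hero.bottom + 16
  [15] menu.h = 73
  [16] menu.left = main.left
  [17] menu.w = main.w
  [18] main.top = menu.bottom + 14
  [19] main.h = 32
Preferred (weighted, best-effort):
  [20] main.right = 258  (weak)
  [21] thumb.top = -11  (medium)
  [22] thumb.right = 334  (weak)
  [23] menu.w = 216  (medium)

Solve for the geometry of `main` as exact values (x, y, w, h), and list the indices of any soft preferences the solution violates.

1. main.x = 63  [menu.left = main.left]
2. main.w = 226  [menu.w = main.w]
3. main.y = 363  [main.top = menu.bottom + 14]
4. main.h = 32  [main.h = 32]

main = (x=63, y=363, w=226, h=32)
violated soft preferences: 20, 21, 22, 23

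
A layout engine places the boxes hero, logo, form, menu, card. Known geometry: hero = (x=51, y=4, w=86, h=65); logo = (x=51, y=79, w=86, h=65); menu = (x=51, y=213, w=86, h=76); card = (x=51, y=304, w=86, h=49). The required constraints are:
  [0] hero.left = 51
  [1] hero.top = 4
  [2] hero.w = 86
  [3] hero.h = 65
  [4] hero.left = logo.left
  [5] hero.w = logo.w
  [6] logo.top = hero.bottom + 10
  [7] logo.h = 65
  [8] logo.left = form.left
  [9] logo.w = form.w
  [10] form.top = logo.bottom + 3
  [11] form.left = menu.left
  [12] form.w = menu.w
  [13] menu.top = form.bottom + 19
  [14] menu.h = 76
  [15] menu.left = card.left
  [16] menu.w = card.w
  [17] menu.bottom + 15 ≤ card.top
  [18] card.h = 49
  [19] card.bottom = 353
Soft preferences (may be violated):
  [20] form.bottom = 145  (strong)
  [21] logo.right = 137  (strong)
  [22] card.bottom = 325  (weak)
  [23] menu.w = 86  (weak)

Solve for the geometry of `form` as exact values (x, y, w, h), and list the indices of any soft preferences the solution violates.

1. form.x = 51  [logo.left = form.left]
2. form.w = 86  [logo.w = form.w]
3. form.y = 147  [form.top = logo.bottom + 3]
4. form.h = 47  [menu.top = form.bottom + 19]

form = (x=51, y=147, w=86, h=47)
violated soft preferences: 20, 22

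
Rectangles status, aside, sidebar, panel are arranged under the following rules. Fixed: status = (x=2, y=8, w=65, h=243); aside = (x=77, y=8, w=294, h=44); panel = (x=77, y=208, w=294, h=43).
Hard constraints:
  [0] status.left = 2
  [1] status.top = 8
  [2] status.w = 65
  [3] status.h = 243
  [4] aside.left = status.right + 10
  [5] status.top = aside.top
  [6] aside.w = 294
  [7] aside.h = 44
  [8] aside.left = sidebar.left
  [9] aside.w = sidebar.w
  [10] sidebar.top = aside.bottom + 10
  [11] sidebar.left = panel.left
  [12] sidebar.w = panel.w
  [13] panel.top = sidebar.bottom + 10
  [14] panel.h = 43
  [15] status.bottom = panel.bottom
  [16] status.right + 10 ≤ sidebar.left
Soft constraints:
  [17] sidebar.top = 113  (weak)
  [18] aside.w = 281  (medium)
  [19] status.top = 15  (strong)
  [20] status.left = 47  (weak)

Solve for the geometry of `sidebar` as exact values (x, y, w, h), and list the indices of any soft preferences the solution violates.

sidebar = (x=77, y=62, w=294, h=136)
violated soft preferences: 17, 18, 19, 20

1. sidebar.x = 77  [aside.left = sidebar.left]
2. sidebar.w = 294  [aside.w = sidebar.w]
3. sidebar.y = 62  [sidebar.top = aside.bottom + 10]
4. sidebar.h = 136  [panel.top = sidebar.bottom + 10]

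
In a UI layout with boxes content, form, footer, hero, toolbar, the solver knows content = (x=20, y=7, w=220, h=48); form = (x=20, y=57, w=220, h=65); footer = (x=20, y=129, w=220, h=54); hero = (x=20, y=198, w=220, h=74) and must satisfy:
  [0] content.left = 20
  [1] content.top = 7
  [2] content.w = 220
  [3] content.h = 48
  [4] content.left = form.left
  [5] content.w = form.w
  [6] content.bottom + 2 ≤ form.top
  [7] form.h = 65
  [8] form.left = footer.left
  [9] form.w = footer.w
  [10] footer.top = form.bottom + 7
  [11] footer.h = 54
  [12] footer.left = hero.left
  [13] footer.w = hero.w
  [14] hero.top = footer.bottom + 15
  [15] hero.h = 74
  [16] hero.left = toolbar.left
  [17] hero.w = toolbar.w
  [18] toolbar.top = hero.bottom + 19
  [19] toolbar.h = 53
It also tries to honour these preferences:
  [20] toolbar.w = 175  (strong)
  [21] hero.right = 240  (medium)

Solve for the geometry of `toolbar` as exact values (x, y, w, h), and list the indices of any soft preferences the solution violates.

toolbar = (x=20, y=291, w=220, h=53)
violated soft preferences: 20

1. toolbar.x = 20  [hero.left = toolbar.left]
2. toolbar.w = 220  [hero.w = toolbar.w]
3. toolbar.y = 291  [toolbar.top = hero.bottom + 19]
4. toolbar.h = 53  [toolbar.h = 53]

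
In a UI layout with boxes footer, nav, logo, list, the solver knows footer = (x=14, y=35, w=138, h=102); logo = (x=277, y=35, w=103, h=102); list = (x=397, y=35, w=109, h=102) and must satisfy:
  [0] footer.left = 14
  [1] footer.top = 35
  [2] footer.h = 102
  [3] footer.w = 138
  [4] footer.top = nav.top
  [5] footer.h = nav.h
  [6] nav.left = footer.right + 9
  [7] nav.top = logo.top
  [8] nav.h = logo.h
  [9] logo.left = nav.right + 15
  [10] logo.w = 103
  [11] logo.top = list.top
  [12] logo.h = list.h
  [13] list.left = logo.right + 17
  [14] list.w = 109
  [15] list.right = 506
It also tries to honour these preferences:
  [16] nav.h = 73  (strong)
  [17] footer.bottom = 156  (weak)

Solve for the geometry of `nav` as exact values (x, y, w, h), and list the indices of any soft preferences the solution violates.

nav = (x=161, y=35, w=101, h=102)
violated soft preferences: 16, 17

1. nav.y = 35  [footer.top = nav.top]
2. nav.h = 102  [footer.h = nav.h]
3. nav.x = 161  [nav.left = footer.right + 9]
4. nav.w = 101  [logo.left = nav.right + 15]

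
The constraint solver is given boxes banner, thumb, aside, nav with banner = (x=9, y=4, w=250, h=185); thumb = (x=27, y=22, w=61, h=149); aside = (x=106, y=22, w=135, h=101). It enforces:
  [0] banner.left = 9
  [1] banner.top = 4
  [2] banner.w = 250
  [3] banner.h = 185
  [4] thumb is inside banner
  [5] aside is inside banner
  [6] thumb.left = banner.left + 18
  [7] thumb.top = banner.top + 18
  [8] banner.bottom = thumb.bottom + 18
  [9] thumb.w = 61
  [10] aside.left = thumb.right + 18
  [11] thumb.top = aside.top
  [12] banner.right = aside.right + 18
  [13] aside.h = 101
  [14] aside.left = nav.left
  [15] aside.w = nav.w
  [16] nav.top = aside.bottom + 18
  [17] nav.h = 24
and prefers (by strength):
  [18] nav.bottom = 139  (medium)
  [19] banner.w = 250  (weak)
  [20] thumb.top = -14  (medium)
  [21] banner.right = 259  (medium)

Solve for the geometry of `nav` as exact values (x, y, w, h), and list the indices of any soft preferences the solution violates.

nav = (x=106, y=141, w=135, h=24)
violated soft preferences: 18, 20

1. nav.x = 106  [aside.left = nav.left]
2. nav.w = 135  [aside.w = nav.w]
3. nav.y = 141  [nav.top = aside.bottom + 18]
4. nav.h = 24  [nav.h = 24]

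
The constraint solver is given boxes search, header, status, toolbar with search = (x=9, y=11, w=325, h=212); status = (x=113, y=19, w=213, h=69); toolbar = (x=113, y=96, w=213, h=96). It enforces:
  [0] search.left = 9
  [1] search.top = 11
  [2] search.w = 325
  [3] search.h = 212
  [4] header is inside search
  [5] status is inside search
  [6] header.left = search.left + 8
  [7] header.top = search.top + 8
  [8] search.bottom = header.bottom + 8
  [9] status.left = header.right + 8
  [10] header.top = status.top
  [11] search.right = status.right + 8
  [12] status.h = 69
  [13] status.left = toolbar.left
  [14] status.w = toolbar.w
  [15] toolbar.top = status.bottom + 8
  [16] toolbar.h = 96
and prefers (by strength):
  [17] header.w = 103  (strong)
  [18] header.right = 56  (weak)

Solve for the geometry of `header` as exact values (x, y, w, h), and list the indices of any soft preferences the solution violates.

header = (x=17, y=19, w=88, h=196)
violated soft preferences: 17, 18

1. header.x = 17  [header.left = search.left + 8]
2. header.y = 19  [header.top = search.top + 8]
3. header.h = 196  [search.bottom = header.bottom + 8]
4. header.w = 88  [status.left = header.right + 8]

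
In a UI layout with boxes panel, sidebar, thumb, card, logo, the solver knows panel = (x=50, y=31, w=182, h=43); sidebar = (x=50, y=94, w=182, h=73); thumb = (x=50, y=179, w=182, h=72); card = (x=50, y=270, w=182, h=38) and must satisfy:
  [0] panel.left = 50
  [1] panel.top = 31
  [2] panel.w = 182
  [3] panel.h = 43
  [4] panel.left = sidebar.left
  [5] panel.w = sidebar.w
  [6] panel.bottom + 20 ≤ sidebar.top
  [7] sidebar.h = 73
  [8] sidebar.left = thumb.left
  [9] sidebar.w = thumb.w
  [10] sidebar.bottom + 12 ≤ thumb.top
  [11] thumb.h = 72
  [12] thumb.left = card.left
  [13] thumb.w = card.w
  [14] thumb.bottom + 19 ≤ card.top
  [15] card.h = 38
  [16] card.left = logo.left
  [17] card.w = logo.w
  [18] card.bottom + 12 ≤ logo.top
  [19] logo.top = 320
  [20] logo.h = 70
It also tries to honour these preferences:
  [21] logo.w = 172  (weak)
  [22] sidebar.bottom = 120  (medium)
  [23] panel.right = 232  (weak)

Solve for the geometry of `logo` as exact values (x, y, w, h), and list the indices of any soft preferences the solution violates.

1. logo.x = 50  [card.left = logo.left]
2. logo.w = 182  [card.w = logo.w]
3. logo.y = 320  [logo.top = 320]
4. logo.h = 70  [logo.h = 70]

logo = (x=50, y=320, w=182, h=70)
violated soft preferences: 21, 22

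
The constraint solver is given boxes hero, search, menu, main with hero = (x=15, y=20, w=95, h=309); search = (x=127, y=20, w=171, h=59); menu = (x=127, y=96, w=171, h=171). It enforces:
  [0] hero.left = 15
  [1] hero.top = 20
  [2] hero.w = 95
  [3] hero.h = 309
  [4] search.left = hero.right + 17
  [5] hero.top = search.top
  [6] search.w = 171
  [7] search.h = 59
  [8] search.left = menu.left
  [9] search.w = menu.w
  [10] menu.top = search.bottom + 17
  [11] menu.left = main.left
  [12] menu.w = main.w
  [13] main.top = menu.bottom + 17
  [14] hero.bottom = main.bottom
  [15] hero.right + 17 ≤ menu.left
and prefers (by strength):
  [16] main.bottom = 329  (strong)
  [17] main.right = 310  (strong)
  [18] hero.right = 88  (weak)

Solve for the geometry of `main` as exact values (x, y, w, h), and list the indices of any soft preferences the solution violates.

1. main.x = 127  [menu.left = main.left]
2. main.w = 171  [menu.w = main.w]
3. main.y = 284  [main.top = menu.bottom + 17]
4. main.h = 45  [hero.bottom = main.bottom]

main = (x=127, y=284, w=171, h=45)
violated soft preferences: 17, 18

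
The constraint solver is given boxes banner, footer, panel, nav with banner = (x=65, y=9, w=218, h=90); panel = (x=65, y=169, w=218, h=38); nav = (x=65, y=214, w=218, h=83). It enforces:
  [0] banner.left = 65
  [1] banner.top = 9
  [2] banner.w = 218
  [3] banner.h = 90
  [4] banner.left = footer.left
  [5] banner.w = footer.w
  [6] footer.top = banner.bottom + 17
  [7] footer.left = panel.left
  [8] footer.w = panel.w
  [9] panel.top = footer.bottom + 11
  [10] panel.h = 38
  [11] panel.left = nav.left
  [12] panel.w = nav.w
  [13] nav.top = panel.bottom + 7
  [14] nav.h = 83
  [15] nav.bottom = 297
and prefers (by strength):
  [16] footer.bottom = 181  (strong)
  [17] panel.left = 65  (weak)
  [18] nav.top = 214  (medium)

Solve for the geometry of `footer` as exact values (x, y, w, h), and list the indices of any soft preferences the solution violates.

1. footer.x = 65  [banner.left = footer.left]
2. footer.w = 218  [banner.w = footer.w]
3. footer.y = 116  [footer.top = banner.bottom + 17]
4. footer.h = 42  [panel.top = footer.bottom + 11]

footer = (x=65, y=116, w=218, h=42)
violated soft preferences: 16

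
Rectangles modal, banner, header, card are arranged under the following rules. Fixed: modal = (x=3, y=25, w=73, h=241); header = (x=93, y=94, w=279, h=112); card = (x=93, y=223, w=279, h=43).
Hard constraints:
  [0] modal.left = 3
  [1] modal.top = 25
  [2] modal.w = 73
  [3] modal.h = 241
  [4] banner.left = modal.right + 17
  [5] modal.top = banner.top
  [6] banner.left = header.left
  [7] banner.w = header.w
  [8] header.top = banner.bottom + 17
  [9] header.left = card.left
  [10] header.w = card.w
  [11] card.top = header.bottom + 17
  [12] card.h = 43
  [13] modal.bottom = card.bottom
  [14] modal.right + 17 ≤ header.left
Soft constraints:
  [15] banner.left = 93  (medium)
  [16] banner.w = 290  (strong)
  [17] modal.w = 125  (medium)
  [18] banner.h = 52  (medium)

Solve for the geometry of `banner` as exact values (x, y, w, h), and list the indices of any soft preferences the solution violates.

1. banner.x = 93  [banner.left = modal.right + 17]
2. banner.y = 25  [modal.top = banner.top]
3. banner.w = 279  [banner.w = header.w]
4. banner.h = 52  [header.top = banner.bottom + 17]

banner = (x=93, y=25, w=279, h=52)
violated soft preferences: 16, 17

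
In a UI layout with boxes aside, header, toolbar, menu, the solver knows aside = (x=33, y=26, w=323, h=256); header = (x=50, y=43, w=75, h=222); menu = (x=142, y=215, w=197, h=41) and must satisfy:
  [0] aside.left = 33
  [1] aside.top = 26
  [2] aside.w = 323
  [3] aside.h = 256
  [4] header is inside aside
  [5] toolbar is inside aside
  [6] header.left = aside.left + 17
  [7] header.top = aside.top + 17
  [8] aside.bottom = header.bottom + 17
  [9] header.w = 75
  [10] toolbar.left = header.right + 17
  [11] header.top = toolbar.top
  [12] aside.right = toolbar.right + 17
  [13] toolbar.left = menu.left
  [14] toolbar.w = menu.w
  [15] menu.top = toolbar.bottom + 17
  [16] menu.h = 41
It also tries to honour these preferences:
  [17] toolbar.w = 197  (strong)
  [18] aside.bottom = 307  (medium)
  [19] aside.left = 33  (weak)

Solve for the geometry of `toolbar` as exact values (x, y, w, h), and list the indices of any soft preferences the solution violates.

1. toolbar.x = 142  [toolbar.left = header.right + 17]
2. toolbar.y = 43  [header.top = toolbar.top]
3. toolbar.w = 197  [aside.right = toolbar.right + 17]
4. toolbar.h = 155  [menu.top = toolbar.bottom + 17]

toolbar = (x=142, y=43, w=197, h=155)
violated soft preferences: 18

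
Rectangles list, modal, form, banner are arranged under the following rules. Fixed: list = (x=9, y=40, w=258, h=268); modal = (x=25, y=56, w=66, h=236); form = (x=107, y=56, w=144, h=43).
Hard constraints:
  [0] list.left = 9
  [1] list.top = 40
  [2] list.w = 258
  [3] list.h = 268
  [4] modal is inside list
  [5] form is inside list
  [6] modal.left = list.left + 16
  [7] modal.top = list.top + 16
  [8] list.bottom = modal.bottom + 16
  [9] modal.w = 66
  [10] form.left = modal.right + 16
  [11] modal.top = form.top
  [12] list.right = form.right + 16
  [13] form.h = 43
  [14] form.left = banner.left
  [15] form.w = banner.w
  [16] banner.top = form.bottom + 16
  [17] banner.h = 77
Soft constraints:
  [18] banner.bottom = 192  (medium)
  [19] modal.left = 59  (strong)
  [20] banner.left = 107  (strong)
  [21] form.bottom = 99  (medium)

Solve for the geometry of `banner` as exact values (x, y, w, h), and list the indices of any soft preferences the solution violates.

1. banner.x = 107  [form.left = banner.left]
2. banner.w = 144  [form.w = banner.w]
3. banner.y = 115  [banner.top = form.bottom + 16]
4. banner.h = 77  [banner.h = 77]

banner = (x=107, y=115, w=144, h=77)
violated soft preferences: 19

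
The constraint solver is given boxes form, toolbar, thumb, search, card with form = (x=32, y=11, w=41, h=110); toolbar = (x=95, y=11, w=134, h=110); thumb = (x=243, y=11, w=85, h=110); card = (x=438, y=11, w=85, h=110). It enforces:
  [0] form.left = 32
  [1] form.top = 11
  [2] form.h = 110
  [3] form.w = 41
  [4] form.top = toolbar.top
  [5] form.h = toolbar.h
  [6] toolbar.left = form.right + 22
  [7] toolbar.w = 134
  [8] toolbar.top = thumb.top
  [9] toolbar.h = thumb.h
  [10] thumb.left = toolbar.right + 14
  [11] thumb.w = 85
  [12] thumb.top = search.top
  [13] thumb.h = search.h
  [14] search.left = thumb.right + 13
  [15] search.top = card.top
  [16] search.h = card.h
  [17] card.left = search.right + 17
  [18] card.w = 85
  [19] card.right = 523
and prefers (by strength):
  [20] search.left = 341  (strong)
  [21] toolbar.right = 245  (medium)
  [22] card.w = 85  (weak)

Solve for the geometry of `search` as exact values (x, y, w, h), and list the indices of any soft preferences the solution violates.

1. search.y = 11  [thumb.top = search.top]
2. search.h = 110  [thumb.h = search.h]
3. search.x = 341  [search.left = thumb.right + 13]
4. search.w = 80  [card.left = search.right + 17]

search = (x=341, y=11, w=80, h=110)
violated soft preferences: 21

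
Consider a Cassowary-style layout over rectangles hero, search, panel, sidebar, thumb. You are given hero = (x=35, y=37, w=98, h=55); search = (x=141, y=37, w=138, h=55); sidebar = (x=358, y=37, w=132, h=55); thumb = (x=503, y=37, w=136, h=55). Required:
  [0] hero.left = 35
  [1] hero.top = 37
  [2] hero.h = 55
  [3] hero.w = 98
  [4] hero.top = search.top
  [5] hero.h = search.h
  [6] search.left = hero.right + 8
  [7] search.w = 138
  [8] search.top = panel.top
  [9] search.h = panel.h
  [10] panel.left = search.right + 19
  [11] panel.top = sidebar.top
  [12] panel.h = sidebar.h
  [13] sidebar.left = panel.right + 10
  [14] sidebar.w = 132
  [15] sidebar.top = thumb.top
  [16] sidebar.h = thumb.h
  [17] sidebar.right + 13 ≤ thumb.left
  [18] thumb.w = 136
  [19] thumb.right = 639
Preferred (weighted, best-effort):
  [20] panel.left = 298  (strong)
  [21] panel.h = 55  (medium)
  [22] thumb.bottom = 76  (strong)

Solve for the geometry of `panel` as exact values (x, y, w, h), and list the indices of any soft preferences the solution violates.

panel = (x=298, y=37, w=50, h=55)
violated soft preferences: 22

1. panel.y = 37  [search.top = panel.top]
2. panel.h = 55  [search.h = panel.h]
3. panel.x = 298  [panel.left = search.right + 19]
4. panel.w = 50  [sidebar.left = panel.right + 10]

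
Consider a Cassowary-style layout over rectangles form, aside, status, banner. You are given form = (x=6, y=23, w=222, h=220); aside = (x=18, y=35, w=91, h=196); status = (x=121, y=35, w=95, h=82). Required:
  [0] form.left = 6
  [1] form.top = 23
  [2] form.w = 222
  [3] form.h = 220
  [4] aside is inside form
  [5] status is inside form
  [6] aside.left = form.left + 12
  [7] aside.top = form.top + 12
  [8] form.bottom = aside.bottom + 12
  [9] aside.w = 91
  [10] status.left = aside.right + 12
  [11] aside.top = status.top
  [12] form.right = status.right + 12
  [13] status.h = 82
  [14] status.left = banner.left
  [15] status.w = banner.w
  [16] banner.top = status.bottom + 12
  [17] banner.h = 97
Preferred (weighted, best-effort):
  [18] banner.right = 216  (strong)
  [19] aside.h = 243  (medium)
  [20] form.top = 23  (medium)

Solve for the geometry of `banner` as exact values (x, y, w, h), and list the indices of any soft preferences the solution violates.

banner = (x=121, y=129, w=95, h=97)
violated soft preferences: 19

1. banner.x = 121  [status.left = banner.left]
2. banner.w = 95  [status.w = banner.w]
3. banner.y = 129  [banner.top = status.bottom + 12]
4. banner.h = 97  [banner.h = 97]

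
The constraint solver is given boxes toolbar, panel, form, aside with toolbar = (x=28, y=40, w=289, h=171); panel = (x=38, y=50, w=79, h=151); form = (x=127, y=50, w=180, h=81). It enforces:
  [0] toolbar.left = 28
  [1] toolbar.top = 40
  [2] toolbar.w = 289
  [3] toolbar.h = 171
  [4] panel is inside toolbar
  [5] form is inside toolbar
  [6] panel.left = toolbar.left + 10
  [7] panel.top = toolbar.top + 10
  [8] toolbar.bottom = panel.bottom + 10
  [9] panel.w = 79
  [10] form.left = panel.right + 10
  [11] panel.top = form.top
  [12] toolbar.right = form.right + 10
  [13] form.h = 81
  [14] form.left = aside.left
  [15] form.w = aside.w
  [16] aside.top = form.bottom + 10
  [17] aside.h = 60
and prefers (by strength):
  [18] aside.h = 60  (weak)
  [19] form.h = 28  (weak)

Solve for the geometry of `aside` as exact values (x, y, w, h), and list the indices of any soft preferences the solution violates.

1. aside.x = 127  [form.left = aside.left]
2. aside.w = 180  [form.w = aside.w]
3. aside.y = 141  [aside.top = form.bottom + 10]
4. aside.h = 60  [aside.h = 60]

aside = (x=127, y=141, w=180, h=60)
violated soft preferences: 19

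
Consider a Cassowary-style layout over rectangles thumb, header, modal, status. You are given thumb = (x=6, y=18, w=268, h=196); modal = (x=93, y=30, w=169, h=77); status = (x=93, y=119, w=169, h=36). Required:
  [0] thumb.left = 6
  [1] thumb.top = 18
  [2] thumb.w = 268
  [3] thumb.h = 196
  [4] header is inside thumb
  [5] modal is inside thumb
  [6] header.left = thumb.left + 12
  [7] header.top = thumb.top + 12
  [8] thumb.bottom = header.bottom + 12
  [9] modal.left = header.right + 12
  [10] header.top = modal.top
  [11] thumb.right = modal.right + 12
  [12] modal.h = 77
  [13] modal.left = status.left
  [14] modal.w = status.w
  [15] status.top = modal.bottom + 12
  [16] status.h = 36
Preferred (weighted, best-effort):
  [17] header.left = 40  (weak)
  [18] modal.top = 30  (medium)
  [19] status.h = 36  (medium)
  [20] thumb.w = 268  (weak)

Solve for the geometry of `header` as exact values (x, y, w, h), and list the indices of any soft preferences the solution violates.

header = (x=18, y=30, w=63, h=172)
violated soft preferences: 17

1. header.x = 18  [header.left = thumb.left + 12]
2. header.y = 30  [header.top = thumb.top + 12]
3. header.h = 172  [thumb.bottom = header.bottom + 12]
4. header.w = 63  [modal.left = header.right + 12]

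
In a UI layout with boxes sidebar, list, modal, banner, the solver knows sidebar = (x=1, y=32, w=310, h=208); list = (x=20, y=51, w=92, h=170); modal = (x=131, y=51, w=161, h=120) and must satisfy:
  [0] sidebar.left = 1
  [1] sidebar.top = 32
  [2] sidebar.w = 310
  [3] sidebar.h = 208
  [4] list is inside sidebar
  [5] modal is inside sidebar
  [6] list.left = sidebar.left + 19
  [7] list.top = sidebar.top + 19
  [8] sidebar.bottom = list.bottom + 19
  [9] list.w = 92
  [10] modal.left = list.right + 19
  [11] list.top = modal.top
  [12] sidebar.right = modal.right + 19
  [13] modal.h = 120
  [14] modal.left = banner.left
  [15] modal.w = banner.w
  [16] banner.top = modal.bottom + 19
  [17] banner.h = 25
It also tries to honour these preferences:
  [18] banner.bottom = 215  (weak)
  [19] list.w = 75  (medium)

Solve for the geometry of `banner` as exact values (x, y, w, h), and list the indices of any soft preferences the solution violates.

banner = (x=131, y=190, w=161, h=25)
violated soft preferences: 19

1. banner.x = 131  [modal.left = banner.left]
2. banner.w = 161  [modal.w = banner.w]
3. banner.y = 190  [banner.top = modal.bottom + 19]
4. banner.h = 25  [banner.h = 25]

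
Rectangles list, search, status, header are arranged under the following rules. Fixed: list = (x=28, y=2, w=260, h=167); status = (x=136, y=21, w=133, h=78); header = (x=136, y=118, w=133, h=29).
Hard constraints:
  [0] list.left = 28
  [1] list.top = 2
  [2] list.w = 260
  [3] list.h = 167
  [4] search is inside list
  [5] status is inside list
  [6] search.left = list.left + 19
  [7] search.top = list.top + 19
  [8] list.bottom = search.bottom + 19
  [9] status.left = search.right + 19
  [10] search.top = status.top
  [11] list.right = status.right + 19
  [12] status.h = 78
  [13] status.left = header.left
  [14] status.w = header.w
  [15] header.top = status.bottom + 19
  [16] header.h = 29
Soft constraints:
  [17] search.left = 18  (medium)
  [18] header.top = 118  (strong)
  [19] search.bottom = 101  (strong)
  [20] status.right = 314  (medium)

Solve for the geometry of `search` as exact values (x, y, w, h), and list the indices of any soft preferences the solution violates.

1. search.x = 47  [search.left = list.left + 19]
2. search.y = 21  [search.top = list.top + 19]
3. search.h = 129  [list.bottom = search.bottom + 19]
4. search.w = 70  [status.left = search.right + 19]

search = (x=47, y=21, w=70, h=129)
violated soft preferences: 17, 19, 20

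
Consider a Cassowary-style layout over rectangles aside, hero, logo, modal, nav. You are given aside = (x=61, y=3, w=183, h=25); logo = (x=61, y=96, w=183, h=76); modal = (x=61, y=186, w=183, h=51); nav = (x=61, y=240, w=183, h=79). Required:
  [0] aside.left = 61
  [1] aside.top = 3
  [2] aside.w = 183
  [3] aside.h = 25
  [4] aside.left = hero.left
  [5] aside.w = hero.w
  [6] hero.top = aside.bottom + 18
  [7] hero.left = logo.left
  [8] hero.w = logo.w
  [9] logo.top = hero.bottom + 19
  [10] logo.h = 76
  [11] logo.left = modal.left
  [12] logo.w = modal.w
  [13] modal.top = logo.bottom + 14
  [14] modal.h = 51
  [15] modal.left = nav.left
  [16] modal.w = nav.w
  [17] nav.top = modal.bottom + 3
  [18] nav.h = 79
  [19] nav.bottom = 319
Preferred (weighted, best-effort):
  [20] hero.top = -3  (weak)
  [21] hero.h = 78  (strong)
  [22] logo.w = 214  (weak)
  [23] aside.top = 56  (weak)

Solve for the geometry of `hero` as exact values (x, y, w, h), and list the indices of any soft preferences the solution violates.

hero = (x=61, y=46, w=183, h=31)
violated soft preferences: 20, 21, 22, 23

1. hero.x = 61  [aside.left = hero.left]
2. hero.w = 183  [aside.w = hero.w]
3. hero.y = 46  [hero.top = aside.bottom + 18]
4. hero.h = 31  [logo.top = hero.bottom + 19]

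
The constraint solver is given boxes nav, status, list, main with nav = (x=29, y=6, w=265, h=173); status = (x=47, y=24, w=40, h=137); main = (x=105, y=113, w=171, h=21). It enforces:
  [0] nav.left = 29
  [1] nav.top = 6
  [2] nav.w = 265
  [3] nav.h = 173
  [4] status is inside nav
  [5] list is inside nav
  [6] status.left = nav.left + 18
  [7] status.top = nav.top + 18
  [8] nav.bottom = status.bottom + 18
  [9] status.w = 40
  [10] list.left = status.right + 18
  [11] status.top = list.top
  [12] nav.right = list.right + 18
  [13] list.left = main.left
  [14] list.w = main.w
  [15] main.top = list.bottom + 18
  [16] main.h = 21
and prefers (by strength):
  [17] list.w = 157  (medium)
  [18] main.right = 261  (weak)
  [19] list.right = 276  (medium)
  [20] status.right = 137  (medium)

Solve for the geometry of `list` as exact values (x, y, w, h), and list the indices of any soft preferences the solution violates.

1. list.x = 105  [list.left = status.right + 18]
2. list.y = 24  [status.top = list.top]
3. list.w = 171  [nav.right = list.right + 18]
4. list.h = 71  [main.top = list.bottom + 18]

list = (x=105, y=24, w=171, h=71)
violated soft preferences: 17, 18, 20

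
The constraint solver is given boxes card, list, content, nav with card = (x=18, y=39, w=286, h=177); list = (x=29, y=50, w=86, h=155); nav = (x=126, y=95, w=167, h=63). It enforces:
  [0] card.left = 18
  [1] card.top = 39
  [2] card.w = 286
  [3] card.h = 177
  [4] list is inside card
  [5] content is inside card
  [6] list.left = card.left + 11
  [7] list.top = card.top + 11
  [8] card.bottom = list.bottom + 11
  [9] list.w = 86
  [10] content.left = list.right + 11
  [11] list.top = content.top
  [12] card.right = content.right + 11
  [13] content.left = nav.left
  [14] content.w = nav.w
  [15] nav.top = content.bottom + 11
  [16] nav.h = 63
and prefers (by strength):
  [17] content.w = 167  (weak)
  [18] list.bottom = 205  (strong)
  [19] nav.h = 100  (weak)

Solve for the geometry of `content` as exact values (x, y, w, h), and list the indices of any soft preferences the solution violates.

1. content.x = 126  [content.left = list.right + 11]
2. content.y = 50  [list.top = content.top]
3. content.w = 167  [card.right = content.right + 11]
4. content.h = 34  [nav.top = content.bottom + 11]

content = (x=126, y=50, w=167, h=34)
violated soft preferences: 19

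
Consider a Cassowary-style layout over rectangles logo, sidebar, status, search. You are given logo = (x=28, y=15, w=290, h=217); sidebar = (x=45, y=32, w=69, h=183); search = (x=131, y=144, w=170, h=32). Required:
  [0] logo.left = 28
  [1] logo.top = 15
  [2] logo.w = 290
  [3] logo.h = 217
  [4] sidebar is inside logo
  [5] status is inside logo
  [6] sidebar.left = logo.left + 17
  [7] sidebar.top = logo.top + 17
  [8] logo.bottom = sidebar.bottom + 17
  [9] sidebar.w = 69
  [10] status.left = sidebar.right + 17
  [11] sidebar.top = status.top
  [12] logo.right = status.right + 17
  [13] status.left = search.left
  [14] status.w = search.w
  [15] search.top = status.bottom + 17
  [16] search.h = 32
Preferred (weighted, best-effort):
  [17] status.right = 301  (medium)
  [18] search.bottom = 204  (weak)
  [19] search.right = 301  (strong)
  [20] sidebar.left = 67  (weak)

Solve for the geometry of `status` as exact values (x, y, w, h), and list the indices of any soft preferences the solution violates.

1. status.x = 131  [status.left = sidebar.right + 17]
2. status.y = 32  [sidebar.top = status.top]
3. status.w = 170  [logo.right = status.right + 17]
4. status.h = 95  [search.top = status.bottom + 17]

status = (x=131, y=32, w=170, h=95)
violated soft preferences: 18, 20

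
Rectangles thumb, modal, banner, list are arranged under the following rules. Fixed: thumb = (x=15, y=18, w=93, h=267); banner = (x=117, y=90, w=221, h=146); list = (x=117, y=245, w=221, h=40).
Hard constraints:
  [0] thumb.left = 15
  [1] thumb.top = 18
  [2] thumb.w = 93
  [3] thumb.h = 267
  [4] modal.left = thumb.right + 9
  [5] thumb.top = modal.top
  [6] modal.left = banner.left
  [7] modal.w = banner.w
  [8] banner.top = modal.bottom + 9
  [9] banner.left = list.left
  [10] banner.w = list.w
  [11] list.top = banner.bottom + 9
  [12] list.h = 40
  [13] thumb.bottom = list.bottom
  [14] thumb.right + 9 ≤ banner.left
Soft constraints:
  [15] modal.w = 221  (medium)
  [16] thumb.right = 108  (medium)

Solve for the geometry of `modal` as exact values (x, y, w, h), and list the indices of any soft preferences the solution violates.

1. modal.x = 117  [modal.left = thumb.right + 9]
2. modal.y = 18  [thumb.top = modal.top]
3. modal.w = 221  [modal.w = banner.w]
4. modal.h = 63  [banner.top = modal.bottom + 9]

modal = (x=117, y=18, w=221, h=63)
violated soft preferences: none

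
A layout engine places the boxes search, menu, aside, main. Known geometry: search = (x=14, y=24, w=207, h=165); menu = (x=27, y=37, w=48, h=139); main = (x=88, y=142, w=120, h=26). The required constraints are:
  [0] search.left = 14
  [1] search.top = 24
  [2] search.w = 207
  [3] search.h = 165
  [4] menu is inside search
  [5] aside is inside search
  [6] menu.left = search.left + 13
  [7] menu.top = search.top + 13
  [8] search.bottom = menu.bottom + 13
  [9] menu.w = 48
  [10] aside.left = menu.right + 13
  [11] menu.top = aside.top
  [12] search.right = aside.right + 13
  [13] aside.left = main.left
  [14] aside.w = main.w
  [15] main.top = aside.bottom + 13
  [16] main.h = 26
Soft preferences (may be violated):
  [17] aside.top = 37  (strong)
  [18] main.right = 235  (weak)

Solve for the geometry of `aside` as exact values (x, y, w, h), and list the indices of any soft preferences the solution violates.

1. aside.x = 88  [aside.left = menu.right + 13]
2. aside.y = 37  [menu.top = aside.top]
3. aside.w = 120  [search.right = aside.right + 13]
4. aside.h = 92  [main.top = aside.bottom + 13]

aside = (x=88, y=37, w=120, h=92)
violated soft preferences: 18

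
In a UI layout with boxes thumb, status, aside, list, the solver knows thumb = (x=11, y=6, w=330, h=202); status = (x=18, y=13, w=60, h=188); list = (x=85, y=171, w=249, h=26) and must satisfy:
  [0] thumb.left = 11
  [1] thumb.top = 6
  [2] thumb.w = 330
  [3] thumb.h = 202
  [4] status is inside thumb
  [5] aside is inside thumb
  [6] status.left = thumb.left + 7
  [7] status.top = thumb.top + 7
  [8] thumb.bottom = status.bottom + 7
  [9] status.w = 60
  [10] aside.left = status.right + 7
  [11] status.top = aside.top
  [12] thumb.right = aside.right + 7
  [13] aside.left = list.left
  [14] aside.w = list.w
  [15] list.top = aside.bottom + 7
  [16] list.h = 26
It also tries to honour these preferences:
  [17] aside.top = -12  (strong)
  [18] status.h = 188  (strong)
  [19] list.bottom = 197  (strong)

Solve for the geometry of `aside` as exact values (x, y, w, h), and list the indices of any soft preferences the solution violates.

aside = (x=85, y=13, w=249, h=151)
violated soft preferences: 17

1. aside.x = 85  [aside.left = status.right + 7]
2. aside.y = 13  [status.top = aside.top]
3. aside.w = 249  [thumb.right = aside.right + 7]
4. aside.h = 151  [list.top = aside.bottom + 7]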